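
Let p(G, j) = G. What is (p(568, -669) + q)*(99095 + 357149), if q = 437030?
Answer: 199651461912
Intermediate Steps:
(p(568, -669) + q)*(99095 + 357149) = (568 + 437030)*(99095 + 357149) = 437598*456244 = 199651461912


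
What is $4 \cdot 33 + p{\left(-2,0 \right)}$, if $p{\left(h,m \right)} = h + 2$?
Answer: $132$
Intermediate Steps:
$p{\left(h,m \right)} = 2 + h$
$4 \cdot 33 + p{\left(-2,0 \right)} = 4 \cdot 33 + \left(2 - 2\right) = 132 + 0 = 132$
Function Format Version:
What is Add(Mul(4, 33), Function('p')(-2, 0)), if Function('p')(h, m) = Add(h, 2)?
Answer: 132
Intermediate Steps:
Function('p')(h, m) = Add(2, h)
Add(Mul(4, 33), Function('p')(-2, 0)) = Add(Mul(4, 33), Add(2, -2)) = Add(132, 0) = 132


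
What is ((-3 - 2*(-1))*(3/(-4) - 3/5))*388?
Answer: 2619/5 ≈ 523.80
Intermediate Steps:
((-3 - 2*(-1))*(3/(-4) - 3/5))*388 = ((-3 + 2)*(3*(-¼) - 3*⅕))*388 = -(-¾ - ⅗)*388 = -1*(-27/20)*388 = (27/20)*388 = 2619/5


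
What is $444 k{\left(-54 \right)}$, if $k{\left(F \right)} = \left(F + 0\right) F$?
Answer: $1294704$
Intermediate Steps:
$k{\left(F \right)} = F^{2}$ ($k{\left(F \right)} = F F = F^{2}$)
$444 k{\left(-54 \right)} = 444 \left(-54\right)^{2} = 444 \cdot 2916 = 1294704$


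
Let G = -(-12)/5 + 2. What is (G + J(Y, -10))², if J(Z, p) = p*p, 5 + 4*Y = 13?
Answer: 272484/25 ≈ 10899.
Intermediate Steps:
Y = 2 (Y = -5/4 + (¼)*13 = -5/4 + 13/4 = 2)
J(Z, p) = p²
G = 22/5 (G = -(-12)/5 + 2 = -6*(-⅖) + 2 = 12/5 + 2 = 22/5 ≈ 4.4000)
(G + J(Y, -10))² = (22/5 + (-10)²)² = (22/5 + 100)² = (522/5)² = 272484/25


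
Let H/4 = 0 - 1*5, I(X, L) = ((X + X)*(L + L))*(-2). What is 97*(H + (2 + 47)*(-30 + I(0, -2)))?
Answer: -144530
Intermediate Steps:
I(X, L) = -8*L*X (I(X, L) = ((2*X)*(2*L))*(-2) = (4*L*X)*(-2) = -8*L*X)
H = -20 (H = 4*(0 - 1*5) = 4*(0 - 5) = 4*(-5) = -20)
97*(H + (2 + 47)*(-30 + I(0, -2))) = 97*(-20 + (2 + 47)*(-30 - 8*(-2)*0)) = 97*(-20 + 49*(-30 + 0)) = 97*(-20 + 49*(-30)) = 97*(-20 - 1470) = 97*(-1490) = -144530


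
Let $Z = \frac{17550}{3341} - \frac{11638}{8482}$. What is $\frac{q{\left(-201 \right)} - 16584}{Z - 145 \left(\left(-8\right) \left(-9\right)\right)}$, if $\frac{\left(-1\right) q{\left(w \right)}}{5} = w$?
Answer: $\frac{16980128523}{11374712413} \approx 1.4928$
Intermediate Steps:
$q{\left(w \right)} = - 5 w$
$Z = \frac{4229867}{1089937}$ ($Z = 17550 \cdot \frac{1}{3341} - \frac{5819}{4241} = \frac{1350}{257} - \frac{5819}{4241} = \frac{4229867}{1089937} \approx 3.8808$)
$\frac{q{\left(-201 \right)} - 16584}{Z - 145 \left(\left(-8\right) \left(-9\right)\right)} = \frac{\left(-5\right) \left(-201\right) - 16584}{\frac{4229867}{1089937} - 145 \left(\left(-8\right) \left(-9\right)\right)} = \frac{1005 - 16584}{\frac{4229867}{1089937} - 10440} = - \frac{15579}{\frac{4229867}{1089937} - 10440} = - \frac{15579}{- \frac{11374712413}{1089937}} = \left(-15579\right) \left(- \frac{1089937}{11374712413}\right) = \frac{16980128523}{11374712413}$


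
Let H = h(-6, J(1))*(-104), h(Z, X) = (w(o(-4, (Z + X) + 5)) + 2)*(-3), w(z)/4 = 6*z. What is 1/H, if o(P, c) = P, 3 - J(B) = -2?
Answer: -1/29328 ≈ -3.4097e-5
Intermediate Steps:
J(B) = 5 (J(B) = 3 - 1*(-2) = 3 + 2 = 5)
w(z) = 24*z (w(z) = 4*(6*z) = 24*z)
h(Z, X) = 282 (h(Z, X) = (24*(-4) + 2)*(-3) = (-96 + 2)*(-3) = -94*(-3) = 282)
H = -29328 (H = 282*(-104) = -29328)
1/H = 1/(-29328) = -1/29328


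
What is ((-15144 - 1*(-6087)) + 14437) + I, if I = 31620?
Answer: 37000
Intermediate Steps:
((-15144 - 1*(-6087)) + 14437) + I = ((-15144 - 1*(-6087)) + 14437) + 31620 = ((-15144 + 6087) + 14437) + 31620 = (-9057 + 14437) + 31620 = 5380 + 31620 = 37000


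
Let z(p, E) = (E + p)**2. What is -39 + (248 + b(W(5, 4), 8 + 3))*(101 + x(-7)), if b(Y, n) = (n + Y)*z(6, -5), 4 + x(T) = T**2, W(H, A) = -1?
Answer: 37629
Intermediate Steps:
x(T) = -4 + T**2
b(Y, n) = Y + n (b(Y, n) = (n + Y)*(-5 + 6)**2 = (Y + n)*1**2 = (Y + n)*1 = Y + n)
-39 + (248 + b(W(5, 4), 8 + 3))*(101 + x(-7)) = -39 + (248 + (-1 + (8 + 3)))*(101 + (-4 + (-7)**2)) = -39 + (248 + (-1 + 11))*(101 + (-4 + 49)) = -39 + (248 + 10)*(101 + 45) = -39 + 258*146 = -39 + 37668 = 37629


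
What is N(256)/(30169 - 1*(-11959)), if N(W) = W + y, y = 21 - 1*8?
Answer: 269/42128 ≈ 0.0063853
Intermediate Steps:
y = 13 (y = 21 - 8 = 13)
N(W) = 13 + W (N(W) = W + 13 = 13 + W)
N(256)/(30169 - 1*(-11959)) = (13 + 256)/(30169 - 1*(-11959)) = 269/(30169 + 11959) = 269/42128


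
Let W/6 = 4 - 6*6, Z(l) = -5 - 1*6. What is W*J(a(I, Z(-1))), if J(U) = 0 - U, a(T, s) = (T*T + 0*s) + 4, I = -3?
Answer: 2496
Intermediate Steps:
Z(l) = -11 (Z(l) = -5 - 6 = -11)
a(T, s) = 4 + T² (a(T, s) = (T² + 0) + 4 = T² + 4 = 4 + T²)
J(U) = -U
W = -192 (W = 6*(4 - 6*6) = 6*(4 - 36) = 6*(-32) = -192)
W*J(a(I, Z(-1))) = -(-192)*(4 + (-3)²) = -(-192)*(4 + 9) = -(-192)*13 = -192*(-13) = 2496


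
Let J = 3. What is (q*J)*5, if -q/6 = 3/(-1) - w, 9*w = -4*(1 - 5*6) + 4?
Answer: 1470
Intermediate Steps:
w = 40/3 (w = (-4*(1 - 5*6) + 4)/9 = (-4*(1 - 30) + 4)/9 = (-4*(-29) + 4)/9 = (116 + 4)/9 = (⅑)*120 = 40/3 ≈ 13.333)
q = 98 (q = -6*(3/(-1) - 1*40/3) = -6*(3*(-1) - 40/3) = -6*(-3 - 40/3) = -6*(-49/3) = 98)
(q*J)*5 = (98*3)*5 = 294*5 = 1470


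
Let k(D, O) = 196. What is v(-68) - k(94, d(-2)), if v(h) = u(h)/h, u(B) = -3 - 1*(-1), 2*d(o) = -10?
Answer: -6663/34 ≈ -195.97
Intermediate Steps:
d(o) = -5 (d(o) = (½)*(-10) = -5)
u(B) = -2 (u(B) = -3 + 1 = -2)
v(h) = -2/h
v(-68) - k(94, d(-2)) = -2/(-68) - 1*196 = -2*(-1/68) - 196 = 1/34 - 196 = -6663/34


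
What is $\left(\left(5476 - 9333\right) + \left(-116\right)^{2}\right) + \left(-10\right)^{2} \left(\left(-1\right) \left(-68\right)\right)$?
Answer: $16399$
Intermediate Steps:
$\left(\left(5476 - 9333\right) + \left(-116\right)^{2}\right) + \left(-10\right)^{2} \left(\left(-1\right) \left(-68\right)\right) = \left(-3857 + 13456\right) + 100 \cdot 68 = 9599 + 6800 = 16399$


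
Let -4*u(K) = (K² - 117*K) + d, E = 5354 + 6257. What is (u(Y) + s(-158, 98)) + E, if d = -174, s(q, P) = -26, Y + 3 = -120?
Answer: 8497/2 ≈ 4248.5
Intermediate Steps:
Y = -123 (Y = -3 - 120 = -123)
E = 11611
u(K) = 87/2 - K²/4 + 117*K/4 (u(K) = -((K² - 117*K) - 174)/4 = -(-174 + K² - 117*K)/4 = 87/2 - K²/4 + 117*K/4)
(u(Y) + s(-158, 98)) + E = ((87/2 - ¼*(-123)² + (117/4)*(-123)) - 26) + 11611 = ((87/2 - ¼*15129 - 14391/4) - 26) + 11611 = ((87/2 - 15129/4 - 14391/4) - 26) + 11611 = (-14673/2 - 26) + 11611 = -14725/2 + 11611 = 8497/2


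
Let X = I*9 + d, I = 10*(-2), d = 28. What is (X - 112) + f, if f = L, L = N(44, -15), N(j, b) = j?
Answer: -220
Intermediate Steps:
I = -20
L = 44
f = 44
X = -152 (X = -20*9 + 28 = -180 + 28 = -152)
(X - 112) + f = (-152 - 112) + 44 = -264 + 44 = -220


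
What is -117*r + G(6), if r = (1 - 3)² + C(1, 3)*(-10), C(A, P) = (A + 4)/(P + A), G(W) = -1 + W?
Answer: 1999/2 ≈ 999.50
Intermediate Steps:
C(A, P) = (4 + A)/(A + P)
r = -17/2 (r = (1 - 3)² + ((4 + 1)/(1 + 3))*(-10) = (-2)² + (5/4)*(-10) = 4 + ((¼)*5)*(-10) = 4 + (5/4)*(-10) = 4 - 25/2 = -17/2 ≈ -8.5000)
-117*r + G(6) = -117*(-17/2) + (-1 + 6) = 1989/2 + 5 = 1999/2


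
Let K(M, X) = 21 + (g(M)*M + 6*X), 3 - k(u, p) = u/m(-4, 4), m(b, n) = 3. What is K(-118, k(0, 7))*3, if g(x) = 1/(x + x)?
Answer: 237/2 ≈ 118.50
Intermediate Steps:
g(x) = 1/(2*x)
k(u, p) = 3 - u/3
K(M, X) = 43/2 + 6*X (K(M, X) = 21 + ((1/(2*M))*M + 6*X) = 21 + (½ + 6*X) = 43/2 + 6*X)
K(-118, k(0, 7))*3 = (43/2 + 6*(3 - ⅓*0))*3 = (43/2 + 6*(3 + 0))*3 = (43/2 + 6*3)*3 = (43/2 + 18)*3 = (79/2)*3 = 237/2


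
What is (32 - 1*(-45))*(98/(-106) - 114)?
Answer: -469007/53 ≈ -8849.2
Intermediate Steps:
(32 - 1*(-45))*(98/(-106) - 114) = (32 + 45)*(98*(-1/106) - 114) = 77*(-49/53 - 114) = 77*(-6091/53) = -469007/53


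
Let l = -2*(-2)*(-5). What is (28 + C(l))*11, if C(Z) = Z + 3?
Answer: 121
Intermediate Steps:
l = -20 (l = 4*(-5) = -20)
C(Z) = 3 + Z
(28 + C(l))*11 = (28 + (3 - 20))*11 = (28 - 17)*11 = 11*11 = 121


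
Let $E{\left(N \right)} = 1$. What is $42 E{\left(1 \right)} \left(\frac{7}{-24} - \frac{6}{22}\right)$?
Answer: $- \frac{1043}{44} \approx -23.705$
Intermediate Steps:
$42 E{\left(1 \right)} \left(\frac{7}{-24} - \frac{6}{22}\right) = 42 \cdot 1 \left(\frac{7}{-24} - \frac{6}{22}\right) = 42 \left(7 \left(- \frac{1}{24}\right) - \frac{3}{11}\right) = 42 \left(- \frac{7}{24} - \frac{3}{11}\right) = 42 \left(- \frac{149}{264}\right) = - \frac{1043}{44}$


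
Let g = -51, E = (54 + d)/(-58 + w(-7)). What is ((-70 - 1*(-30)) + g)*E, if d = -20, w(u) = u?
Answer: 238/5 ≈ 47.600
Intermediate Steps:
E = -34/65 (E = (54 - 20)/(-58 - 7) = 34/(-65) = 34*(-1/65) = -34/65 ≈ -0.52308)
((-70 - 1*(-30)) + g)*E = ((-70 - 1*(-30)) - 51)*(-34/65) = ((-70 + 30) - 51)*(-34/65) = (-40 - 51)*(-34/65) = -91*(-34/65) = 238/5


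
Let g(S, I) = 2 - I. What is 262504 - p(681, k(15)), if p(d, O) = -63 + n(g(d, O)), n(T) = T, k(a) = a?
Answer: 262580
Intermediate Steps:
p(d, O) = -61 - O (p(d, O) = -63 + (2 - O) = -61 - O)
262504 - p(681, k(15)) = 262504 - (-61 - 1*15) = 262504 - (-61 - 15) = 262504 - 1*(-76) = 262504 + 76 = 262580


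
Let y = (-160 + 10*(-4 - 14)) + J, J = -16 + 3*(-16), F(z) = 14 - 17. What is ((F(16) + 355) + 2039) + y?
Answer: 1987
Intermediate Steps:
F(z) = -3
J = -64 (J = -16 - 48 = -64)
y = -404 (y = (-160 + 10*(-4 - 14)) - 64 = (-160 + 10*(-18)) - 64 = (-160 - 180) - 64 = -340 - 64 = -404)
((F(16) + 355) + 2039) + y = ((-3 + 355) + 2039) - 404 = (352 + 2039) - 404 = 2391 - 404 = 1987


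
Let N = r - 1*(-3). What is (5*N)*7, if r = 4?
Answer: 245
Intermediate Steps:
N = 7 (N = 4 - 1*(-3) = 4 + 3 = 7)
(5*N)*7 = (5*7)*7 = 35*7 = 245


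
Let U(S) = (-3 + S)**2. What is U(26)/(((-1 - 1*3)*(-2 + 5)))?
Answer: -529/12 ≈ -44.083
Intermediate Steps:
U(26)/(((-1 - 1*3)*(-2 + 5))) = (-3 + 26)**2/(((-1 - 1*3)*(-2 + 5))) = 23**2/(((-1 - 3)*3)) = 529/((-4*3)) = 529/(-12) = 529*(-1/12) = -529/12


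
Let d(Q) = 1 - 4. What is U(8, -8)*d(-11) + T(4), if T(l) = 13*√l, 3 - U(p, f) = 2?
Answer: 23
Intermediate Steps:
U(p, f) = 1 (U(p, f) = 3 - 1*2 = 3 - 2 = 1)
d(Q) = -3
U(8, -8)*d(-11) + T(4) = 1*(-3) + 13*√4 = -3 + 13*2 = -3 + 26 = 23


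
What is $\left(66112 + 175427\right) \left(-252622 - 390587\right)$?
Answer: $-155360058651$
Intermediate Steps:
$\left(66112 + 175427\right) \left(-252622 - 390587\right) = 241539 \left(-643209\right) = -155360058651$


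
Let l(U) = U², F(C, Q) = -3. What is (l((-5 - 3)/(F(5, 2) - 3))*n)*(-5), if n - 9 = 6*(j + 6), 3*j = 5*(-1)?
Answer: -2800/9 ≈ -311.11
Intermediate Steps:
j = -5/3 (j = (5*(-1))/3 = (⅓)*(-5) = -5/3 ≈ -1.6667)
n = 35 (n = 9 + 6*(-5/3 + 6) = 9 + 6*(13/3) = 9 + 26 = 35)
(l((-5 - 3)/(F(5, 2) - 3))*n)*(-5) = (((-5 - 3)/(-3 - 3))²*35)*(-5) = ((-8/(-6))²*35)*(-5) = ((-8*(-⅙))²*35)*(-5) = ((4/3)²*35)*(-5) = ((16/9)*35)*(-5) = (560/9)*(-5) = -2800/9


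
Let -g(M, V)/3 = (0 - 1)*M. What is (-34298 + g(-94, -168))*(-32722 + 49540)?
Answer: -581566440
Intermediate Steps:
g(M, V) = 3*M (g(M, V) = -3*(0 - 1)*M = -(-3)*M = 3*M)
(-34298 + g(-94, -168))*(-32722 + 49540) = (-34298 + 3*(-94))*(-32722 + 49540) = (-34298 - 282)*16818 = -34580*16818 = -581566440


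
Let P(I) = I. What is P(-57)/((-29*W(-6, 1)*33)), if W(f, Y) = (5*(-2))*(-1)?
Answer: 19/3190 ≈ 0.0059561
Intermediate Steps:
W(f, Y) = 10 (W(f, Y) = -10*(-1) = 10)
P(-57)/((-29*W(-6, 1)*33)) = -57/(-29*10*33) = -57/((-290*33)) = -57/(-9570) = -57*(-1/9570) = 19/3190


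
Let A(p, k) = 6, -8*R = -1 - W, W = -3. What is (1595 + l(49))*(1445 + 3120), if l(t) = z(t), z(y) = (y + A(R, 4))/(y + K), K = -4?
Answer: 65580790/9 ≈ 7.2868e+6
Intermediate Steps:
R = -1/4 (R = -(-1 - 1*(-3))/8 = -(-1 + 3)/8 = -1/8*2 = -1/4 ≈ -0.25000)
z(y) = (6 + y)/(-4 + y) (z(y) = (y + 6)/(y - 4) = (6 + y)/(-4 + y))
l(t) = (6 + t)/(-4 + t)
(1595 + l(49))*(1445 + 3120) = (1595 + (6 + 49)/(-4 + 49))*(1445 + 3120) = (1595 + 55/45)*4565 = (1595 + (1/45)*55)*4565 = (1595 + 11/9)*4565 = (14366/9)*4565 = 65580790/9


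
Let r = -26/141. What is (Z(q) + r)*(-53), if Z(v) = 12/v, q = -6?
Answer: 16324/141 ≈ 115.77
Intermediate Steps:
r = -26/141 (r = -26*1/141 = -26/141 ≈ -0.18440)
(Z(q) + r)*(-53) = (12/(-6) - 26/141)*(-53) = (12*(-1/6) - 26/141)*(-53) = (-2 - 26/141)*(-53) = -308/141*(-53) = 16324/141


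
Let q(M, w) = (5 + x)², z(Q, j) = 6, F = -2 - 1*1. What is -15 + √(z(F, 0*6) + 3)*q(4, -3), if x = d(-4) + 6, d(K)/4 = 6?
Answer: 3660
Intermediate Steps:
d(K) = 24 (d(K) = 4*6 = 24)
F = -3 (F = -2 - 1 = -3)
x = 30 (x = 24 + 6 = 30)
q(M, w) = 1225 (q(M, w) = (5 + 30)² = 35² = 1225)
-15 + √(z(F, 0*6) + 3)*q(4, -3) = -15 + √(6 + 3)*1225 = -15 + √9*1225 = -15 + 3*1225 = -15 + 3675 = 3660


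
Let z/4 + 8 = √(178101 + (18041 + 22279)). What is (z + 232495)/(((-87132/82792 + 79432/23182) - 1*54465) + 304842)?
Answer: 55770318745834/60068645320301 + 2878926216*√24269/60068645320301 ≈ 0.93591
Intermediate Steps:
z = -32 + 12*√24269 (z = -32 + 4*√(178101 + (18041 + 22279)) = -32 + 4*√(178101 + 40320) = -32 + 4*√218421 = -32 + 4*(3*√24269) = -32 + 12*√24269 ≈ 1837.4)
(z + 232495)/(((-87132/82792 + 79432/23182) - 1*54465) + 304842) = ((-32 + 12*√24269) + 232495)/(((-87132/82792 + 79432/23182) - 1*54465) + 304842) = (232463 + 12*√24269)/(((-87132*1/82792 + 79432*(1/23182)) - 54465) + 304842) = (232463 + 12*√24269)/(((-21783/20698 + 39716/11591) - 54465) + 304842) = (232463 + 12*√24269)/((569555015/239910518 - 54465) + 304842) = (232463 + 12*√24269)/(-13066156807855/239910518 + 304842) = (232463 + 12*√24269)/(60068645320301/239910518) = (232463 + 12*√24269)*(239910518/60068645320301) = 55770318745834/60068645320301 + 2878926216*√24269/60068645320301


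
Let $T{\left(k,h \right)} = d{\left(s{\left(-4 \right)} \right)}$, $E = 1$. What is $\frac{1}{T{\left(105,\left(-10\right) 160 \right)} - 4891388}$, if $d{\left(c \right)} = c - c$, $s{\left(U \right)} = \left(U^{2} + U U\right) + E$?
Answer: $- \frac{1}{4891388} \approx -2.0444 \cdot 10^{-7}$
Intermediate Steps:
$s{\left(U \right)} = 1 + 2 U^{2}$ ($s{\left(U \right)} = \left(U^{2} + U U\right) + 1 = \left(U^{2} + U^{2}\right) + 1 = 2 U^{2} + 1 = 1 + 2 U^{2}$)
$d{\left(c \right)} = 0$
$T{\left(k,h \right)} = 0$
$\frac{1}{T{\left(105,\left(-10\right) 160 \right)} - 4891388} = \frac{1}{0 - 4891388} = \frac{1}{-4891388} = - \frac{1}{4891388}$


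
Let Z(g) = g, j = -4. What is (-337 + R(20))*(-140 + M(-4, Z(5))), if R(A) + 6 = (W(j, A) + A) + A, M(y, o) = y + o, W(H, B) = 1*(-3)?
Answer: 42534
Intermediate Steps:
W(H, B) = -3
M(y, o) = o + y
R(A) = -9 + 2*A (R(A) = -6 + ((-3 + A) + A) = -6 + (-3 + 2*A) = -9 + 2*A)
(-337 + R(20))*(-140 + M(-4, Z(5))) = (-337 + (-9 + 2*20))*(-140 + (5 - 4)) = (-337 + (-9 + 40))*(-140 + 1) = (-337 + 31)*(-139) = -306*(-139) = 42534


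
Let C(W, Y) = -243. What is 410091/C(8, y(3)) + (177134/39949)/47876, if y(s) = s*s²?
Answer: -130723219373987/77460232122 ≈ -1687.6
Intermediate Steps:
y(s) = s³
410091/C(8, y(3)) + (177134/39949)/47876 = 410091/(-243) + (177134/39949)/47876 = 410091*(-1/243) + (177134*(1/39949))*(1/47876) = -136697/81 + (177134/39949)*(1/47876) = -136697/81 + 88567/956299162 = -130723219373987/77460232122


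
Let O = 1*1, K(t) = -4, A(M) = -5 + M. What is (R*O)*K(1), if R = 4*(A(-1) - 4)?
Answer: 160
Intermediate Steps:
R = -40 (R = 4*((-5 - 1) - 4) = 4*(-6 - 4) = 4*(-10) = -40)
O = 1
(R*O)*K(1) = -40*1*(-4) = -40*(-4) = 160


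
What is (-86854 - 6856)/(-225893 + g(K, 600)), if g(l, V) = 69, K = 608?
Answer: 46855/112912 ≈ 0.41497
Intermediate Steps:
(-86854 - 6856)/(-225893 + g(K, 600)) = (-86854 - 6856)/(-225893 + 69) = -93710/(-225824) = -93710*(-1/225824) = 46855/112912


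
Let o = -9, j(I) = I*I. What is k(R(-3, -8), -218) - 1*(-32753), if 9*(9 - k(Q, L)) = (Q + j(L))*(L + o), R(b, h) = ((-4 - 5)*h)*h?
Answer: 10952054/9 ≈ 1.2169e+6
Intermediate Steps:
j(I) = I²
R(b, h) = -9*h² (R(b, h) = (-9*h)*h = -9*h²)
k(Q, L) = 9 - (-9 + L)*(Q + L²)/9 (k(Q, L) = 9 - (Q + L²)*(L - 9)/9 = 9 - (Q + L²)*(-9 + L)/9 = 9 - (-9 + L)*(Q + L²)/9)
k(R(-3, -8), -218) - 1*(-32753) = (9 - 9*(-8)² + (-218)² - ⅑*(-218)³ - ⅑*(-218)*(-9*(-8)²)) - 1*(-32753) = (9 - 9*64 + 47524 - ⅑*(-10360232) - ⅑*(-218)*(-9*64)) + 32753 = (9 - 576 + 47524 + 10360232/9 - ⅑*(-218)*(-576)) + 32753 = (9 - 576 + 47524 + 10360232/9 - 13952) + 32753 = 10657277/9 + 32753 = 10952054/9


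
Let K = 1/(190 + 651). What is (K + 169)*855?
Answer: 121521150/841 ≈ 1.4450e+5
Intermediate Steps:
K = 1/841 ≈ 0.0011891
(K + 169)*855 = (1/841 + 169)*855 = (142130/841)*855 = 121521150/841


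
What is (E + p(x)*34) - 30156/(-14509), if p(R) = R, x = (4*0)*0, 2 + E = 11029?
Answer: 160020899/14509 ≈ 11029.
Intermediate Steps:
E = 11027 (E = -2 + 11029 = 11027)
x = 0 (x = 0*0 = 0)
(E + p(x)*34) - 30156/(-14509) = (11027 + 0*34) - 30156/(-14509) = (11027 + 0) - 30156*(-1/14509) = 11027 + 30156/14509 = 160020899/14509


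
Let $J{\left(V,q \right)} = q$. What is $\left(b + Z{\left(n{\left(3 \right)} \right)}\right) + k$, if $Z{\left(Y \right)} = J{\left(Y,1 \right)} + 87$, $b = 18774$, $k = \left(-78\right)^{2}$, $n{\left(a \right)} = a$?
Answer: $24946$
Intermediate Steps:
$k = 6084$
$Z{\left(Y \right)} = 88$ ($Z{\left(Y \right)} = 1 + 87 = 88$)
$\left(b + Z{\left(n{\left(3 \right)} \right)}\right) + k = \left(18774 + 88\right) + 6084 = 18862 + 6084 = 24946$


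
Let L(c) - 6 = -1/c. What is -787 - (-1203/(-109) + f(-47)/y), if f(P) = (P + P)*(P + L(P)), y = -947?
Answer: -81955874/103223 ≈ -793.97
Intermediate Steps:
L(c) = 6 - 1/c
f(P) = 2*P*(6 + P - 1/P) (f(P) = (P + P)*(P + (6 - 1/P)) = (2*P)*(6 + P - 1/P) = 2*P*(6 + P - 1/P))
-787 - (-1203/(-109) + f(-47)/y) = -787 - (-1203/(-109) + (-2 + 2*(-47)² + 12*(-47))/(-947)) = -787 - (-1203*(-1/109) + (-2 + 2*2209 - 564)*(-1/947)) = -787 - (1203/109 + (-2 + 4418 - 564)*(-1/947)) = -787 - (1203/109 + 3852*(-1/947)) = -787 - (1203/109 - 3852/947) = -787 - 1*719373/103223 = -787 - 719373/103223 = -81955874/103223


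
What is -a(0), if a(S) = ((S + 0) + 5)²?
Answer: -25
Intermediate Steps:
a(S) = (5 + S)² (a(S) = (S + 5)² = (5 + S)²)
-a(0) = -(5 + 0)² = -1*5² = -1*25 = -25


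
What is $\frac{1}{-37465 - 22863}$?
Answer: $- \frac{1}{60328} \approx -1.6576 \cdot 10^{-5}$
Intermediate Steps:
$\frac{1}{-37465 - 22863} = \frac{1}{-60328} = - \frac{1}{60328}$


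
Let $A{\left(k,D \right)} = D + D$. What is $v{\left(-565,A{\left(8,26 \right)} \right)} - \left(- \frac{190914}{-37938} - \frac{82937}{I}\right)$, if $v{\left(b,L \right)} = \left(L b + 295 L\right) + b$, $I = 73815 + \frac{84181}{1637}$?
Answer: $- \frac{11169577175232937}{764572961528} \approx -14609.0$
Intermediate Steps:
$I = \frac{120919336}{1637}$ ($I = 73815 + 84181 \cdot \frac{1}{1637} = 73815 + \frac{84181}{1637} = \frac{120919336}{1637} \approx 73866.0$)
$A{\left(k,D \right)} = 2 D$
$v{\left(b,L \right)} = b + 295 L + L b$ ($v{\left(b,L \right)} = \left(295 L + L b\right) + b = b + 295 L + L b$)
$v{\left(-565,A{\left(8,26 \right)} \right)} - \left(- \frac{190914}{-37938} - \frac{82937}{I}\right) = \left(-565 + 295 \cdot 2 \cdot 26 + 2 \cdot 26 \left(-565\right)\right) - \left(- \frac{190914}{-37938} - \frac{82937}{\frac{120919336}{1637}}\right) = \left(-565 + 295 \cdot 52 + 52 \left(-565\right)\right) - \left(\left(-190914\right) \left(- \frac{1}{37938}\right) - \frac{135767869}{120919336}\right) = \left(-565 + 15340 - 29380\right) - \left(\frac{31819}{6323} - \frac{135767869}{120919336}\right) = -14605 - \frac{2989072116497}{764572961528} = - \frac{11169577175232937}{764572961528}$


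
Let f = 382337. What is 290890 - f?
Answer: -91447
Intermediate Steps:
290890 - f = 290890 - 1*382337 = 290890 - 382337 = -91447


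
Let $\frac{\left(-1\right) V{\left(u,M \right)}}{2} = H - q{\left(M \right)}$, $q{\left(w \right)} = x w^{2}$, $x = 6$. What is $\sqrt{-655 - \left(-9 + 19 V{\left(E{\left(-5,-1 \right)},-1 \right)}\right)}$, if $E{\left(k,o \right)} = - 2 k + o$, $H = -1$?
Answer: $4 i \sqrt{57} \approx 30.199 i$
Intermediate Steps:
$q{\left(w \right)} = 6 w^{2}$
$E{\left(k,o \right)} = o - 2 k$
$V{\left(u,M \right)} = 2 + 12 M^{2}$ ($V{\left(u,M \right)} = - 2 \left(-1 - 6 M^{2}\right) = 2 + 12 M^{2}$)
$\sqrt{-655 - \left(-9 + 19 V{\left(E{\left(-5,-1 \right)},-1 \right)}\right)} = \sqrt{-655 + \left(- 19 \left(2 + 12 \left(-1\right)^{2}\right) + 9\right)} = \sqrt{-655 + \left(- 19 \left(2 + 12 \cdot 1\right) + 9\right)} = \sqrt{-655 + \left(- 19 \left(2 + 12\right) + 9\right)} = \sqrt{-655 + \left(\left(-19\right) 14 + 9\right)} = \sqrt{-655 + \left(-266 + 9\right)} = \sqrt{-655 - 257} = \sqrt{-912} = 4 i \sqrt{57}$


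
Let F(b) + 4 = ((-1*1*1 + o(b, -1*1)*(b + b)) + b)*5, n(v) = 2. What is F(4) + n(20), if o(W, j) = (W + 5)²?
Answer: 3253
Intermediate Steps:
o(W, j) = (5 + W)²
F(b) = -9 + 5*b + 10*b*(5 + b)² (F(b) = -4 + ((-1*1*1 + (5 + b)²*(b + b)) + b)*5 = -4 + ((-1*1 + (5 + b)²*(2*b)) + b)*5 = -4 + ((-1 + 2*b*(5 + b)²) + b)*5 = -4 + (-1 + b + 2*b*(5 + b)²)*5 = -4 + (-5 + 5*b + 10*b*(5 + b)²) = -9 + 5*b + 10*b*(5 + b)²)
F(4) + n(20) = (-9 + 5*4 + 10*4*(5 + 4)²) + 2 = (-9 + 20 + 10*4*9²) + 2 = (-9 + 20 + 10*4*81) + 2 = (-9 + 20 + 3240) + 2 = 3251 + 2 = 3253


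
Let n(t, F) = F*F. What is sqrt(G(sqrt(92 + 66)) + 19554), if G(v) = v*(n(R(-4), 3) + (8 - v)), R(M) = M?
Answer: sqrt(19396 + 17*sqrt(158)) ≈ 140.03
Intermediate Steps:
n(t, F) = F**2
G(v) = v*(17 - v) (G(v) = v*(3**2 + (8 - v)) = v*(9 + (8 - v)) = v*(17 - v))
sqrt(G(sqrt(92 + 66)) + 19554) = sqrt(sqrt(92 + 66)*(17 - sqrt(92 + 66)) + 19554) = sqrt(sqrt(158)*(17 - sqrt(158)) + 19554) = sqrt(19554 + sqrt(158)*(17 - sqrt(158)))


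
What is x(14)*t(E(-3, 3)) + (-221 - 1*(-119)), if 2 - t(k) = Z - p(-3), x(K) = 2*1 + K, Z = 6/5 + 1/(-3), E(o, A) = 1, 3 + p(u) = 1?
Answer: -1738/15 ≈ -115.87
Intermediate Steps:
p(u) = -2 (p(u) = -3 + 1 = -2)
Z = 13/15 (Z = 6*(1/5) + 1*(-1/3) = 6/5 - 1/3 = 13/15 ≈ 0.86667)
x(K) = 2 + K
t(k) = -13/15 (t(k) = 2 - (13/15 - 1*(-2)) = 2 - (13/15 + 2) = 2 - 1*43/15 = 2 - 43/15 = -13/15)
x(14)*t(E(-3, 3)) + (-221 - 1*(-119)) = (2 + 14)*(-13/15) + (-221 - 1*(-119)) = 16*(-13/15) + (-221 + 119) = -208/15 - 102 = -1738/15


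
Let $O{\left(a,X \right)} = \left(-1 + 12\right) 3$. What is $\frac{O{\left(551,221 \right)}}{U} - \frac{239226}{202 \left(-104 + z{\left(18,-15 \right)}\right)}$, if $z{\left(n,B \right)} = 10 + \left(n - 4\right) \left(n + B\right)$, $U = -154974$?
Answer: $\frac{237650407}{10434916} \approx 22.775$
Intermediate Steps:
$z{\left(n,B \right)} = 10 + \left(-4 + n\right) \left(B + n\right)$
$O{\left(a,X \right)} = 33$ ($O{\left(a,X \right)} = 11 \cdot 3 = 33$)
$\frac{O{\left(551,221 \right)}}{U} - \frac{239226}{202 \left(-104 + z{\left(18,-15 \right)}\right)} = \frac{33}{-154974} - \frac{239226}{202 \left(-104 - \left(272 - 324\right)\right)} = 33 \left(- \frac{1}{154974}\right) - \frac{239226}{202 \left(-104 + \left(10 + 324 + 60 - 72 - 270\right)\right)} = - \frac{11}{51658} - \frac{239226}{202 \left(-104 + 52\right)} = - \frac{11}{51658} - \frac{239226}{202 \left(-52\right)} = - \frac{11}{51658} - \frac{239226}{-10504} = - \frac{11}{51658} - - \frac{9201}{404} = - \frac{11}{51658} + \frac{9201}{404} = \frac{237650407}{10434916}$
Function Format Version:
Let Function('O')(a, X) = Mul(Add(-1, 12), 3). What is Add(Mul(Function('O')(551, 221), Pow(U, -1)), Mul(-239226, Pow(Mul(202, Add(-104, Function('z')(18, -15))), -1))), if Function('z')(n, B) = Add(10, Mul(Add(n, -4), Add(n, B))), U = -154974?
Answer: Rational(237650407, 10434916) ≈ 22.775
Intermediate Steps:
Function('z')(n, B) = Add(10, Mul(Add(-4, n), Add(B, n)))
Function('O')(a, X) = 33 (Function('O')(a, X) = Mul(11, 3) = 33)
Add(Mul(Function('O')(551, 221), Pow(U, -1)), Mul(-239226, Pow(Mul(202, Add(-104, Function('z')(18, -15))), -1))) = Add(Mul(33, Pow(-154974, -1)), Mul(-239226, Pow(Mul(202, Add(-104, Add(10, Pow(18, 2), Mul(-4, -15), Mul(-4, 18), Mul(-15, 18)))), -1))) = Add(Mul(33, Rational(-1, 154974)), Mul(-239226, Pow(Mul(202, Add(-104, Add(10, 324, 60, -72, -270))), -1))) = Add(Rational(-11, 51658), Mul(-239226, Pow(Mul(202, Add(-104, 52)), -1))) = Add(Rational(-11, 51658), Mul(-239226, Pow(Mul(202, -52), -1))) = Add(Rational(-11, 51658), Mul(-239226, Pow(-10504, -1))) = Add(Rational(-11, 51658), Mul(-239226, Rational(-1, 10504))) = Add(Rational(-11, 51658), Rational(9201, 404)) = Rational(237650407, 10434916)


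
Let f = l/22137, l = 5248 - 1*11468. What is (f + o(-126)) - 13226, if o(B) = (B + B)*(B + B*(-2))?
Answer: -995684206/22137 ≈ -44978.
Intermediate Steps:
o(B) = -2*B**2 (o(B) = (2*B)*(B - 2*B) = (2*B)*(-B) = -2*B**2)
l = -6220 (l = 5248 - 11468 = -6220)
f = -6220/22137 ≈ -0.28098
(f + o(-126)) - 13226 = (-6220/22137 - 2*(-126)**2) - 13226 = (-6220/22137 - 2*15876) - 13226 = (-6220/22137 - 31752) - 13226 = -702900244/22137 - 13226 = -995684206/22137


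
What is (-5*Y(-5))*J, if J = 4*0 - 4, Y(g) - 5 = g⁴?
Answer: 12600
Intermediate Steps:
Y(g) = 5 + g⁴
J = -4 (J = 0 - 4 = -4)
(-5*Y(-5))*J = -5*(5 + (-5)⁴)*(-4) = -5*(5 + 625)*(-4) = -5*630*(-4) = -3150*(-4) = 12600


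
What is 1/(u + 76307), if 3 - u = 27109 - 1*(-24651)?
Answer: 1/24550 ≈ 4.0733e-5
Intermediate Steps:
u = -51757 (u = 3 - (27109 - 1*(-24651)) = 3 - (27109 + 24651) = 3 - 1*51760 = 3 - 51760 = -51757)
1/(u + 76307) = 1/(-51757 + 76307) = 1/24550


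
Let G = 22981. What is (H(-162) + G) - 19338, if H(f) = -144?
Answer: 3499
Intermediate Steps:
(H(-162) + G) - 19338 = (-144 + 22981) - 19338 = 22837 - 19338 = 3499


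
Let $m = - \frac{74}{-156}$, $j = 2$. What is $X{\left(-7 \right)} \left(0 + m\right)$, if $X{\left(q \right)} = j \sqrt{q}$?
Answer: $\frac{37 i \sqrt{7}}{39} \approx 2.5101 i$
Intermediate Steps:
$X{\left(q \right)} = 2 \sqrt{q}$
$m = \frac{37}{78}$ ($m = \left(-74\right) \left(- \frac{1}{156}\right) = \frac{37}{78} \approx 0.47436$)
$X{\left(-7 \right)} \left(0 + m\right) = 2 \sqrt{-7} \left(0 + \frac{37}{78}\right) = 2 i \sqrt{7} \cdot \frac{37}{78} = \frac{37 i \sqrt{7}}{39}$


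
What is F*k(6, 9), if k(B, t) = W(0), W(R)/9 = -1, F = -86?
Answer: 774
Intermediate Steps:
W(R) = -9 (W(R) = 9*(-1) = -9)
k(B, t) = -9
F*k(6, 9) = -86*(-9) = 774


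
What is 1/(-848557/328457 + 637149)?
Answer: 328457/209275200536 ≈ 1.5695e-6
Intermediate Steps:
1/(-848557/328457 + 637149) = 1/(209275200536/328457) = 328457/209275200536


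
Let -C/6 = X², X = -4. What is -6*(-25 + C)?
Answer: 726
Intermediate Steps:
C = -96 (C = -6*(-4)² = -6*16 = -96)
-6*(-25 + C) = -6*(-25 - 96) = -6*(-121) = 726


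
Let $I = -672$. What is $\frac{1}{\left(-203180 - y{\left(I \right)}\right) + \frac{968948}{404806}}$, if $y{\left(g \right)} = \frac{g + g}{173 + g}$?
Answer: $- \frac{100999097}{20521026805566} \approx -4.9217 \cdot 10^{-6}$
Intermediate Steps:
$y{\left(g \right)} = \frac{2 g}{173 + g}$
$\frac{1}{\left(-203180 - y{\left(I \right)}\right) + \frac{968948}{404806}} = \frac{1}{\left(-203180 - 2 \left(-672\right) \frac{1}{173 - 672}\right) + \frac{968948}{404806}} = \frac{1}{\left(-203180 - 2 \left(-672\right) \frac{1}{-499}\right) + 968948 \cdot \frac{1}{404806}} = \frac{1}{\left(-203180 - 2 \left(-672\right) \left(- \frac{1}{499}\right)\right) + \frac{484474}{202403}} = \frac{1}{\left(-203180 - \frac{1344}{499}\right) + \frac{484474}{202403}} = \frac{1}{- \frac{101388164}{499} + \frac{484474}{202403}} = \frac{1}{- \frac{20521026805566}{100999097}} = - \frac{100999097}{20521026805566}$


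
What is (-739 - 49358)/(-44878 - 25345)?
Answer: 50097/70223 ≈ 0.71340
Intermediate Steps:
(-739 - 49358)/(-44878 - 25345) = -50097/(-70223) = -50097*(-1/70223) = 50097/70223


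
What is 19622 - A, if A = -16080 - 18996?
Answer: 54698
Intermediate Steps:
A = -35076
19622 - A = 19622 - 1*(-35076) = 19622 + 35076 = 54698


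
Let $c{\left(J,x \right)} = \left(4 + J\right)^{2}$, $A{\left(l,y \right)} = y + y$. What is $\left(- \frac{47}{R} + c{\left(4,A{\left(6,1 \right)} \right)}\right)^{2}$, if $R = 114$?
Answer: $\frac{52548001}{12996} \approx 4043.4$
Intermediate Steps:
$A{\left(l,y \right)} = 2 y$
$\left(- \frac{47}{R} + c{\left(4,A{\left(6,1 \right)} \right)}\right)^{2} = \left(- \frac{47}{114} + \left(4 + 4\right)^{2}\right)^{2} = \left(\left(-47\right) \frac{1}{114} + 8^{2}\right)^{2} = \left(- \frac{47}{114} + 64\right)^{2} = \left(\frac{7249}{114}\right)^{2} = \frac{52548001}{12996}$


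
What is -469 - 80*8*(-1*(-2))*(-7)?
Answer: 8491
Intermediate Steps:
-469 - 80*8*(-1*(-2))*(-7) = -469 - 80*8*2*(-7) = -469 - 1280*(-7) = -469 - 80*(-112) = -469 + 8960 = 8491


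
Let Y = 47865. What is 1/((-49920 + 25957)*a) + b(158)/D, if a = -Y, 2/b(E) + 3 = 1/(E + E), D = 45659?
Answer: -724853805767/49594740885001635 ≈ -1.4616e-5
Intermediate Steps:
b(E) = 2/(-3 + 1/(2*E)) (b(E) = 2/(-3 + 1/(E + E)) = 2/(-3 + 1/(2*E)))
a = -47865 (a = -1*47865 = -47865)
1/((-49920 + 25957)*a) + b(158)/D = 1/((-49920 + 25957)*(-47865)) - 4*158/(-1 + 6*158)/45659 = -1/47865/(-23963) - 4*158/(-1 + 948)*(1/45659) = -1/23963*(-1/47865) - 4*158/947*(1/45659) = 1/1146988995 - 4*158*1/947*(1/45659) = 1/1146988995 - 632/947*1/45659 = 1/1146988995 - 632/43239073 = -724853805767/49594740885001635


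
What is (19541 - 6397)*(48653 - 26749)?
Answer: 287906176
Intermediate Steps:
(19541 - 6397)*(48653 - 26749) = 13144*21904 = 287906176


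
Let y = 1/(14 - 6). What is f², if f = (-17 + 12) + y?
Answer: 1521/64 ≈ 23.766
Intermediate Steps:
y = ⅛ (y = 1/8 = ⅛ ≈ 0.12500)
f = -39/8 (f = (-17 + 12) + ⅛ = -5 + ⅛ = -39/8 ≈ -4.8750)
f² = (-39/8)² = 1521/64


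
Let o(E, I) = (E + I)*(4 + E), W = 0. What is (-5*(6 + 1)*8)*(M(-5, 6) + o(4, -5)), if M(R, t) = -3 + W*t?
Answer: 3080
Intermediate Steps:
o(E, I) = (4 + E)*(E + I)
M(R, t) = -3 (M(R, t) = -3 + 0*t = -3 + 0 = -3)
(-5*(6 + 1)*8)*(M(-5, 6) + o(4, -5)) = (-5*(6 + 1)*8)*(-3 + (4² + 4*4 + 4*(-5) + 4*(-5))) = (-5*7*8)*(-3 + (16 + 16 - 20 - 20)) = (-35*8)*(-3 - 8) = -280*(-11) = 3080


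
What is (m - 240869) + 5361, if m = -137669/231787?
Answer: -54587830465/231787 ≈ -2.3551e+5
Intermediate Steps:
m = -137669/231787 ≈ -0.59395
(m - 240869) + 5361 = (-137669/231787 - 240869) + 5361 = -55830440572/231787 + 5361 = -54587830465/231787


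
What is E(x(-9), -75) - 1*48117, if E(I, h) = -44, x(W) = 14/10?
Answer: -48161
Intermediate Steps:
x(W) = 7/5 (x(W) = 14*(⅒) = 7/5)
E(x(-9), -75) - 1*48117 = -44 - 1*48117 = -44 - 48117 = -48161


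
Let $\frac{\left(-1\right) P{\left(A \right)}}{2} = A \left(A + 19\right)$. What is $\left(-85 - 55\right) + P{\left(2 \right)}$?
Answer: $-224$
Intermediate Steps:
$P{\left(A \right)} = - 2 A \left(19 + A\right)$ ($P{\left(A \right)} = - 2 A \left(A + 19\right) = - 2 A \left(19 + A\right)$)
$\left(-85 - 55\right) + P{\left(2 \right)} = \left(-85 - 55\right) - 4 \left(19 + 2\right) = -140 - 4 \cdot 21 = -140 - 84 = -224$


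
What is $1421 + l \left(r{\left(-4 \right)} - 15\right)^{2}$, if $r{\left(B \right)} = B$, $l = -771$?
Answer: $-276910$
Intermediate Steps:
$1421 + l \left(r{\left(-4 \right)} - 15\right)^{2} = 1421 - 771 \left(-4 - 15\right)^{2} = 1421 - 771 \left(-19\right)^{2} = 1421 - 278331 = -276910$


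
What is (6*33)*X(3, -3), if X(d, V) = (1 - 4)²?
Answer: 1782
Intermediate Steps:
X(d, V) = 9 (X(d, V) = (-3)² = 9)
(6*33)*X(3, -3) = (6*33)*9 = 198*9 = 1782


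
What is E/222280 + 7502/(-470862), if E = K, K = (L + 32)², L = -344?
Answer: 2760502873/6541450335 ≈ 0.42200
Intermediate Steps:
K = 97344 (K = (-344 + 32)² = (-312)² = 97344)
E = 97344
E/222280 + 7502/(-470862) = 97344/222280 + 7502/(-470862) = 97344*(1/222280) + 7502*(-1/470862) = 12168/27785 - 3751/235431 = 2760502873/6541450335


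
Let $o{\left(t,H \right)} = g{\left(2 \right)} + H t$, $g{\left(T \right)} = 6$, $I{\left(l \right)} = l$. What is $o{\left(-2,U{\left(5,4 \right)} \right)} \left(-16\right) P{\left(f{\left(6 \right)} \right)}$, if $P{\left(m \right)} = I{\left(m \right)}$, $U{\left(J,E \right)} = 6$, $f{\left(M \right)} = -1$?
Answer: $-96$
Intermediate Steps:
$P{\left(m \right)} = m$
$o{\left(t,H \right)} = 6 + H t$
$o{\left(-2,U{\left(5,4 \right)} \right)} \left(-16\right) P{\left(f{\left(6 \right)} \right)} = \left(6 + 6 \left(-2\right)\right) \left(-16\right) \left(-1\right) = \left(6 - 12\right) \left(-16\right) \left(-1\right) = \left(-6\right) \left(-16\right) \left(-1\right) = 96 \left(-1\right) = -96$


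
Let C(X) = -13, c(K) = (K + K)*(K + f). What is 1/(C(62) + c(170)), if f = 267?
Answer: 1/148567 ≈ 6.7310e-6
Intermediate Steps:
c(K) = 2*K*(267 + K) (c(K) = (K + K)*(K + 267) = (2*K)*(267 + K) = 2*K*(267 + K))
1/(C(62) + c(170)) = 1/(-13 + 2*170*(267 + 170)) = 1/(-13 + 2*170*437) = 1/(-13 + 148580) = 1/148567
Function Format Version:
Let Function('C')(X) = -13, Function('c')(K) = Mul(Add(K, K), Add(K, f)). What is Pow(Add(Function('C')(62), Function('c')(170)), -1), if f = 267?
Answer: Rational(1, 148567) ≈ 6.7310e-6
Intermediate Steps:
Function('c')(K) = Mul(2, K, Add(267, K)) (Function('c')(K) = Mul(Add(K, K), Add(K, 267)) = Mul(Mul(2, K), Add(267, K)) = Mul(2, K, Add(267, K)))
Pow(Add(Function('C')(62), Function('c')(170)), -1) = Pow(Add(-13, Mul(2, 170, Add(267, 170))), -1) = Pow(Add(-13, Mul(2, 170, 437)), -1) = Pow(Add(-13, 148580), -1) = Pow(148567, -1) = Rational(1, 148567)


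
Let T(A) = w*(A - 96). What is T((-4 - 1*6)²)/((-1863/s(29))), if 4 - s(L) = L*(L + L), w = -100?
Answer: -671200/1863 ≈ -360.28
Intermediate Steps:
s(L) = 4 - 2*L² (s(L) = 4 - L*(L + L) = 4 - L*2*L = 4 - 2*L²)
T(A) = 9600 - 100*A (T(A) = -100*(A - 96) = -100*(-96 + A) = 9600 - 100*A)
T((-4 - 1*6)²)/((-1863/s(29))) = (9600 - 100*(-4 - 1*6)²)/((-1863/(4 - 2*29²))) = (9600 - 100*(-4 - 6)²)/((-1863/(4 - 2*841))) = (9600 - 100*(-10)²)/((-1863/(4 - 1682))) = (9600 - 100*100)/((-1863/(-1678))) = (9600 - 10000)/((-1863*(-1/1678))) = -400/1863/1678 = -400*1678/1863 = -671200/1863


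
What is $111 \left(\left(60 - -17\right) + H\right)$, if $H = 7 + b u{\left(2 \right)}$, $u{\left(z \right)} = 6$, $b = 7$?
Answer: $13986$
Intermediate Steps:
$H = 49$ ($H = 7 + 7 \cdot 6 = 7 + 42 = 49$)
$111 \left(\left(60 - -17\right) + H\right) = 111 \left(\left(60 - -17\right) + 49\right) = 111 \left(\left(60 + 17\right) + 49\right) = 111 \left(77 + 49\right) = 111 \cdot 126 = 13986$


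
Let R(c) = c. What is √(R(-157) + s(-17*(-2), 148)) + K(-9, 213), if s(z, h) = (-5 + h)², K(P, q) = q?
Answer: 213 + 2*√5073 ≈ 355.45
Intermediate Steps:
√(R(-157) + s(-17*(-2), 148)) + K(-9, 213) = √(-157 + (-5 + 148)²) + 213 = √(-157 + 143²) + 213 = √(-157 + 20449) + 213 = √20292 + 213 = 2*√5073 + 213 = 213 + 2*√5073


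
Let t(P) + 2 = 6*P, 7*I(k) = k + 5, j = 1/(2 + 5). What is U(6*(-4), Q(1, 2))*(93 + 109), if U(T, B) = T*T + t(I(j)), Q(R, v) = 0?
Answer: 5725084/49 ≈ 1.1684e+5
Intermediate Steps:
j = ⅐ (j = 1/7 = ⅐ ≈ 0.14286)
I(k) = 5/7 + k/7 (I(k) = (k + 5)/7 = (5 + k)/7 = 5/7 + k/7)
t(P) = -2 + 6*P
U(T, B) = 118/49 + T² (U(T, B) = T*T + (-2 + 6*(5/7 + (⅐)*(⅐))) = T² + (-2 + 6*(5/7 + 1/49)) = T² + (-2 + 6*(36/49)) = T² + (-2 + 216/49) = T² + 118/49 = 118/49 + T²)
U(6*(-4), Q(1, 2))*(93 + 109) = (118/49 + (6*(-4))²)*(93 + 109) = (118/49 + (-24)²)*202 = (118/49 + 576)*202 = (28342/49)*202 = 5725084/49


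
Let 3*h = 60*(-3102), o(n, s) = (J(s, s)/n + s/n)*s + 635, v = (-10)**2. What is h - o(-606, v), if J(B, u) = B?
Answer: -18980525/303 ≈ -62642.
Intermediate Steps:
v = 100
o(n, s) = 635 + 2*s**2/n (o(n, s) = (s/n + s/n)*s + 635 = (2*s/n)*s + 635 = 2*s**2/n + 635 = 635 + 2*s**2/n)
h = -62040 (h = (60*(-3102))/3 = (1/3)*(-186120) = -62040)
h - o(-606, v) = -62040 - (635 + 2*100**2/(-606)) = -62040 - (635 + 2*(-1/606)*10000) = -62040 - (635 - 10000/303) = -62040 - 1*182405/303 = -62040 - 182405/303 = -18980525/303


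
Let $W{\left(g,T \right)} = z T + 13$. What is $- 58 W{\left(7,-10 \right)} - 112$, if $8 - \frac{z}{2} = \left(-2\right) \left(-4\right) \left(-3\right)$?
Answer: $36254$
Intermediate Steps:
$z = 64$ ($z = 16 - 2 \left(-2\right) \left(-4\right) \left(-3\right) = 16 - 2 \cdot 8 \left(-3\right) = 16 - -48 = 16 + 48 = 64$)
$W{\left(g,T \right)} = 13 + 64 T$ ($W{\left(g,T \right)} = 64 T + 13 = 13 + 64 T$)
$- 58 W{\left(7,-10 \right)} - 112 = - 58 \left(13 + 64 \left(-10\right)\right) - 112 = - 58 \left(13 - 640\right) - 112 = \left(-58\right) \left(-627\right) - 112 = 36366 - 112 = 36254$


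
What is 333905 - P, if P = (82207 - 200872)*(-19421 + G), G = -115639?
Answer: -16026560995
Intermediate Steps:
P = 16026894900 (P = (82207 - 200872)*(-19421 - 115639) = -118665*(-135060) = 16026894900)
333905 - P = 333905 - 1*16026894900 = 333905 - 16026894900 = -16026560995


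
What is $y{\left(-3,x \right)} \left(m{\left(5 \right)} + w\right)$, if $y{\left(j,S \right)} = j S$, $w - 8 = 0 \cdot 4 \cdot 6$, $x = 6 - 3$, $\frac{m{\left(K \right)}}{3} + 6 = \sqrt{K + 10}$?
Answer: $90 - 27 \sqrt{15} \approx -14.571$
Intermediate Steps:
$m{\left(K \right)} = -18 + 3 \sqrt{10 + K}$ ($m{\left(K \right)} = -18 + 3 \sqrt{K + 10} = -18 + 3 \sqrt{10 + K}$)
$x = 3$ ($x = 6 - 3 = 3$)
$w = 8$ ($w = 8 + 0 \cdot 4 \cdot 6 = 8 + 0 \cdot 6 = 8 + 0 = 8$)
$y{\left(j,S \right)} = S j$
$y{\left(-3,x \right)} \left(m{\left(5 \right)} + w\right) = 3 \left(-3\right) \left(\left(-18 + 3 \sqrt{10 + 5}\right) + 8\right) = - 9 \left(\left(-18 + 3 \sqrt{15}\right) + 8\right) = - 9 \left(-10 + 3 \sqrt{15}\right) = 90 - 27 \sqrt{15}$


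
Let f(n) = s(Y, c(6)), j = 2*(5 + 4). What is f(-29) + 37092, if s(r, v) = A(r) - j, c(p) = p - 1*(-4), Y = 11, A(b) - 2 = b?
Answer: 37087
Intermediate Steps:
j = 18 (j = 2*9 = 18)
A(b) = 2 + b
c(p) = 4 + p (c(p) = p + 4 = 4 + p)
s(r, v) = -16 + r (s(r, v) = (2 + r) - 1*18 = (2 + r) - 18 = -16 + r)
f(n) = -5 (f(n) = -16 + 11 = -5)
f(-29) + 37092 = -5 + 37092 = 37087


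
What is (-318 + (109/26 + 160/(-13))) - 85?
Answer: -10689/26 ≈ -411.12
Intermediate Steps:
(-318 + (109/26 + 160/(-13))) - 85 = (-318 + (109*(1/26) + 160*(-1/13))) - 85 = (-318 + (109/26 - 160/13)) - 85 = (-318 - 211/26) - 85 = -8479/26 - 85 = -10689/26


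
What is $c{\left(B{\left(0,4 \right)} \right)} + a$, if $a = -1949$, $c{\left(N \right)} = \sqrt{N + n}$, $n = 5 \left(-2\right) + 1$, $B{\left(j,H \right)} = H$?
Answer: $-1949 + i \sqrt{5} \approx -1949.0 + 2.2361 i$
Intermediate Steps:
$n = -9$ ($n = -10 + 1 = -9$)
$c{\left(N \right)} = \sqrt{-9 + N}$ ($c{\left(N \right)} = \sqrt{N - 9} = \sqrt{-9 + N}$)
$c{\left(B{\left(0,4 \right)} \right)} + a = \sqrt{-9 + 4} - 1949 = \sqrt{-5} - 1949 = i \sqrt{5} - 1949 = -1949 + i \sqrt{5}$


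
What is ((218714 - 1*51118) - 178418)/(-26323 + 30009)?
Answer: -5411/1843 ≈ -2.9360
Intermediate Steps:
((218714 - 1*51118) - 178418)/(-26323 + 30009) = ((218714 - 51118) - 178418)/3686 = (167596 - 178418)*(1/3686) = -10822*1/3686 = -5411/1843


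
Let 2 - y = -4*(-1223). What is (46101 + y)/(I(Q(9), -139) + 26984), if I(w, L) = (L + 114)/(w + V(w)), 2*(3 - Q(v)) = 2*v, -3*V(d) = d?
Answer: 54948/35987 ≈ 1.5269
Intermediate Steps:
V(d) = -d/3
y = -4890 (y = 2 - (-4)*(-1223) = 2 - 1*4892 = 2 - 4892 = -4890)
Q(v) = 3 - v
I(w, L) = 3*(114 + L)/(2*w) (I(w, L) = (L + 114)/(w - w/3) = (114 + L)/((2*w/3)) = (114 + L)*(3/(2*w)) = 3*(114 + L)/(2*w))
(46101 + y)/(I(Q(9), -139) + 26984) = (46101 - 4890)/(3*(114 - 139)/(2*(3 - 1*9)) + 26984) = 41211/((3/2)*(-25)/(3 - 9) + 26984) = 41211/((3/2)*(-25)/(-6) + 26984) = 41211/((3/2)*(-⅙)*(-25) + 26984) = 41211/(25/4 + 26984) = 41211/(107961/4) = 41211*(4/107961) = 54948/35987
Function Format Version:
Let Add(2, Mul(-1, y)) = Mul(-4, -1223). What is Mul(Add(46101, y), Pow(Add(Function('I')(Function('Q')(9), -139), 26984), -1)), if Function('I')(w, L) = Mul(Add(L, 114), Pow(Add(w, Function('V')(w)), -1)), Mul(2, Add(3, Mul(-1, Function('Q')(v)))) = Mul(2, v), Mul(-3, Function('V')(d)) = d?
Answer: Rational(54948, 35987) ≈ 1.5269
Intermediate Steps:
Function('V')(d) = Mul(Rational(-1, 3), d)
y = -4890 (y = Add(2, Mul(-1, Mul(-4, -1223))) = Add(2, Mul(-1, 4892)) = Add(2, -4892) = -4890)
Function('Q')(v) = Add(3, Mul(-1, v)) (Function('Q')(v) = Add(3, Mul(Rational(-1, 2), Mul(2, v))) = Add(3, Mul(-1, v)))
Function('I')(w, L) = Mul(Rational(3, 2), Pow(w, -1), Add(114, L)) (Function('I')(w, L) = Mul(Add(L, 114), Pow(Add(w, Mul(Rational(-1, 3), w)), -1)) = Mul(Add(114, L), Pow(Mul(Rational(2, 3), w), -1)) = Mul(Add(114, L), Mul(Rational(3, 2), Pow(w, -1))) = Mul(Rational(3, 2), Pow(w, -1), Add(114, L)))
Mul(Add(46101, y), Pow(Add(Function('I')(Function('Q')(9), -139), 26984), -1)) = Mul(Add(46101, -4890), Pow(Add(Mul(Rational(3, 2), Pow(Add(3, Mul(-1, 9)), -1), Add(114, -139)), 26984), -1)) = Mul(41211, Pow(Add(Mul(Rational(3, 2), Pow(Add(3, -9), -1), -25), 26984), -1)) = Mul(41211, Pow(Add(Mul(Rational(3, 2), Pow(-6, -1), -25), 26984), -1)) = Mul(41211, Pow(Add(Mul(Rational(3, 2), Rational(-1, 6), -25), 26984), -1)) = Mul(41211, Pow(Add(Rational(25, 4), 26984), -1)) = Mul(41211, Pow(Rational(107961, 4), -1)) = Mul(41211, Rational(4, 107961)) = Rational(54948, 35987)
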